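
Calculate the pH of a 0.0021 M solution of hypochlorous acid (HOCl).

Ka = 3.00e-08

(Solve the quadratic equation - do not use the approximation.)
pH = 5.10

x² + Ka×x - Ka×C = 0. Using quadratic formula: [H⁺] = 7.9223e-06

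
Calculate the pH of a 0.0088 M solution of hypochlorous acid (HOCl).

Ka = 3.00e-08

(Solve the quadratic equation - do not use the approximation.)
pH = 4.79

x² + Ka×x - Ka×C = 0. Using quadratic formula: [H⁺] = 1.6233e-05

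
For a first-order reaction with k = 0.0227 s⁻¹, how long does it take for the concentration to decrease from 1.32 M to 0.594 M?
35.18 s

From ln[A] = ln[A]₀ - k·t: t = ln([A]₀/[A])/k = ln(1.32/0.594)/0.0227 = ln(2.2222)/0.0227 = 0.7985/0.0227 = 35.18 s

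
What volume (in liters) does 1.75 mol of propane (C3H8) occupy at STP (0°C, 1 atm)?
At STP, 1 mol of gas occupies 22.4 L
Volume = 1.75 mol × 22.4 L/mol = 39.20 L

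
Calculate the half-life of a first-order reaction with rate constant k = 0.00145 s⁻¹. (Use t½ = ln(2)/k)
478.03 s

t½ = ln(2)/k = 0.6931/0.00145 = 478.03 s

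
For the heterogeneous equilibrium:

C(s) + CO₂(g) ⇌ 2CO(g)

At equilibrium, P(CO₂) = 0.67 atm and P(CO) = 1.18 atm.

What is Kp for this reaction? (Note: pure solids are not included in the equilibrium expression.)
K_p = 2.078

Solid C is excluded.
Kp = P(CO)²/P(CO₂) = (1.18)²/0.67 = 1.392/0.67 = 2.078.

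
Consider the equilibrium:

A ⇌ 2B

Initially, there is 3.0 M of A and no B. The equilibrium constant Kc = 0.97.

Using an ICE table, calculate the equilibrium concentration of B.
[B] = 1.481 M

ICE: [A] = 3.0 − x, [B] = 2x.
Kc = (2x)²/(3.0 − x) = 0.97 ⇒ 4x² + 0.97x − 2.91 = 0.
x = (−0.97 + √(0.97² + 4·4·2.91))/(2·4) = (−0.97 + √47.501)/8 = 0.74026.
[B] = 2x = 1.481 M.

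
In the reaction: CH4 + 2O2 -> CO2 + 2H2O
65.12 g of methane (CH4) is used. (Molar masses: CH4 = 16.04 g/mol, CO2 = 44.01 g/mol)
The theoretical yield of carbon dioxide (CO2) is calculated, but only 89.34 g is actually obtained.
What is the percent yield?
Moles of CH4 = 65.12 g ÷ 16.04 g/mol = 4.05985 mol
Mole ratio: 1 mol CO2 / 1 mol CH4
Moles of CO2 = 4.05985 × (1/1) = 4.05985 mol
Theoretical yield = 4.05985 mol × 44.01 g/mol = 178.67 g
Actual yield = 89.34 g
Percent yield = (89.34 / 178.67) × 100% = 50.0%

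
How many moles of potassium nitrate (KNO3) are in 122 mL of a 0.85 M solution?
Moles = Molarity × Volume (L)
Moles = 0.85 M × 0.122 L = 0.1037 mol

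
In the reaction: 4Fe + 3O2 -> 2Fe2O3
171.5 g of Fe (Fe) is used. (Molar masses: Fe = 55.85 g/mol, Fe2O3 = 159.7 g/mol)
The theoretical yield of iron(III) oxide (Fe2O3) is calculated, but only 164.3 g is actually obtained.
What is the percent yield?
Moles of Fe = 171.5 g ÷ 55.85 g/mol = 3.07073 mol
Mole ratio: 2 mol Fe2O3 / 4 mol Fe
Moles of Fe2O3 = 3.07073 × (2/4) = 1.53536 mol
Theoretical yield = 1.53536 mol × 159.7 g/mol = 245.2 g
Actual yield = 164.3 g
Percent yield = (164.3 / 245.2) × 100% = 67.0%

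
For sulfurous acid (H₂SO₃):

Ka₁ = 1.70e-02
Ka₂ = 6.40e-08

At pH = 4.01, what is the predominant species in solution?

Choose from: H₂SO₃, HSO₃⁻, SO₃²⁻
HSO₃⁻

pKa1 = 1.77, pKa2 = 7.19. Each pKa is the crossover between adjacent species; pH = 4.01 lies in the region where HSO₃⁻ predominates.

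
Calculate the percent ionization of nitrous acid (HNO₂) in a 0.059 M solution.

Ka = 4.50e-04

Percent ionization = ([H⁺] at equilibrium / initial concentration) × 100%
Percent ionization = 8.36%

Let x = [H⁺]. Ka = x²/(C - x) ⇒ x² + (4.50e-04)x - (4.50e-04)(0.059) = 0. x = 4.9326e-03. Percent = (4.9326e-03/0.059) × 100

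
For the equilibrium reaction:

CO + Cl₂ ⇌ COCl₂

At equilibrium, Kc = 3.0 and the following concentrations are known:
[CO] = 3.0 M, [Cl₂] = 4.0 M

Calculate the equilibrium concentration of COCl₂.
[COCl₂] = 36.0000 M

Kc = ([COCl₂]) / ([CO] × [Cl₂]) = 3.0
[COCl₂]^1 = Kc · (reactant terms)/(other product terms) = 3.0 · 12 / 1 = 36
[COCl₂] = 36.0000 M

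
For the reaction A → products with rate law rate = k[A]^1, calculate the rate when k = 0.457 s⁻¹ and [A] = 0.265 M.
0.1211 M/s

rate = k·[A]^1 = 0.457·(0.265)^1 = 0.457·0.265 = 0.1211 M/s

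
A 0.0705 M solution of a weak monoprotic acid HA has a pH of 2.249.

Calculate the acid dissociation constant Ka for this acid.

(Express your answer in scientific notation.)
K_a = 4.90e-04

[H⁺] = 10^(−pH) = 10^(−2.249) = 5.636e-03 M. For HA ⇌ H⁺ + A⁻, Ka = x²/(C − x) = (5.636e-03)²/(0.0705 − 5.636e-03) = 4.90e-04.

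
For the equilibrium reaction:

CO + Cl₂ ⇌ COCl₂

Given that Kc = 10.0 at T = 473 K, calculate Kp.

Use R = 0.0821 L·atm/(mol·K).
K_p = 0.2575

Δn = (moles gaseous products) − (moles gaseous reactants) = -1
T = 473 K; RT = 0.0821 × 473 = 38.8333
Kp = Kc·(RT)^Δn = 10.0 × (38.8333)^-1 = 10.0 × 0.0257511 = 0.2575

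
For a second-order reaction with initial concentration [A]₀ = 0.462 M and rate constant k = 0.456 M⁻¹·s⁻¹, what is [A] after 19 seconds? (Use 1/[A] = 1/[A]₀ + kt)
0.0923 M

1/[A] = 1/[A]₀ + k·t = 1/0.462 + (0.456)·(19) = 2.1645 + 8.6640 = 10.8285
[A] = 1/10.8285 = 0.0923 M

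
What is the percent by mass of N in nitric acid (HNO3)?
Mass of N in formula = 14.01 × 1 = 14.01 g/mol
Molar mass = 63.02 g/mol
% N = (14.01/63.02) × 100% = 22.23%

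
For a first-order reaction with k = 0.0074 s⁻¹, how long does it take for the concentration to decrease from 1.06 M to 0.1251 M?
288.77 s

From ln[A] = ln[A]₀ - k·t: t = ln([A]₀/[A])/k = ln(1.06/0.1251)/0.0074 = ln(8.4732)/0.0074 = 2.1369/0.0074 = 288.77 s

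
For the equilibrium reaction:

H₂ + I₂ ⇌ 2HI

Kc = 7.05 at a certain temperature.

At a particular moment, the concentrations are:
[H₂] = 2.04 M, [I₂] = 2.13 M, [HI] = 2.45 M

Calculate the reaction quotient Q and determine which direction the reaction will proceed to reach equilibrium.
Q = 1.381, Q < K, reaction proceeds forward (toward products)

Q = ([HI]^2) / ([H₂] × [I₂])
  = ((2.45)^2) / ((2.04)·(2.13)) = 6.0025/4.3452 = 1.381
Since Q = 1.381 < Kc = 7.05, the reaction proceeds forward (toward products) to reach equilibrium.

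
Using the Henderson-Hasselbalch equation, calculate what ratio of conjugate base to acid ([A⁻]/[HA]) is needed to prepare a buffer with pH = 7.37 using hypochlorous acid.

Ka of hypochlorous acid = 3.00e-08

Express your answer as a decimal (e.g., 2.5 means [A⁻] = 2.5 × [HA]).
[A⁻]/[HA] = 0.703

pKa = −log(3.00e-08) = 7.5229. pH = pKa + log([A⁻]/[HA]). 7.37 = 7.5229 + log(ratio). log(ratio) = 7.37 − 7.5229 = -0.1529. ratio = 10^(-0.1529) = 0.703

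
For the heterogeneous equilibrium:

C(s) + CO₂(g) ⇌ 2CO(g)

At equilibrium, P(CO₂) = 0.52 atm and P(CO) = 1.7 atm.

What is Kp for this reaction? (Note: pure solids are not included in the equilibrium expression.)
K_p = 5.558

Solid C is excluded.
Kp = P(CO)²/P(CO₂) = (1.7)²/0.52 = 2.89/0.52 = 5.558.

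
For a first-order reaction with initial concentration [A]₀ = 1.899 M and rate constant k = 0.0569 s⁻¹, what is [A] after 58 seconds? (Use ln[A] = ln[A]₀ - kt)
0.0700 M

ln[A] = ln[A]₀ - k·t = ln(1.899) - (0.0569)·(58) = 0.6413 - 3.3002 = -2.6589
[A] = e^(-2.6589) = 0.0700 M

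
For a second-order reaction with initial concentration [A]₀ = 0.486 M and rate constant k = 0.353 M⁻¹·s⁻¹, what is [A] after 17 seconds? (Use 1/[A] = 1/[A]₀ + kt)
0.1241 M

1/[A] = 1/[A]₀ + k·t = 1/0.486 + (0.353)·(17) = 2.0576 + 6.0010 = 8.0586
[A] = 1/8.0586 = 0.1241 M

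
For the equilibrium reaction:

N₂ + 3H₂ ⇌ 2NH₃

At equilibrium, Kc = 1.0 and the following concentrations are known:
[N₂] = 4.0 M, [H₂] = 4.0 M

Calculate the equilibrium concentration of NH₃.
[NH₃] = 16.0000 M

Kc = ([NH₃]^2) / ([N₂] × [H₂]^3) = 1.0
[NH₃]^2 = Kc · (reactant terms)/(other product terms) = 1.0 · 256 / 1 = 256
[NH₃] = (256)^(1/2) = 16.0000 M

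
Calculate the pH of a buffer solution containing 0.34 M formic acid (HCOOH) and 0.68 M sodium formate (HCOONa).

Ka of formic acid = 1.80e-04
pH = 4.05

pKa = -log(1.80e-04) = 3.74. pH = pKa + log([A⁻]/[HA]) = 3.74 + log(0.68/0.34)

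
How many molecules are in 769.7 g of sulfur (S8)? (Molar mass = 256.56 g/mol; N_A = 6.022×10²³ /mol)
Moles = 769.7 g ÷ 256.56 g/mol = 3.00008 mol
Molecules = 3.00008 mol × 6.022×10²³ /mol = 1.807e+24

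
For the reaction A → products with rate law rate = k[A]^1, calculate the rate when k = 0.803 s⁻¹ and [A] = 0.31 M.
0.2489 M/s

rate = k·[A]^1 = 0.803·(0.31)^1 = 0.803·0.31 = 0.2489 M/s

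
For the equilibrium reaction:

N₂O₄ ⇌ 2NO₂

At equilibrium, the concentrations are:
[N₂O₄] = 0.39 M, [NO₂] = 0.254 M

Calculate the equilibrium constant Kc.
K_c = 0.1654

Kc = ([NO₂]^2) / ([N₂O₄])
   = ((0.254)^2) / ((0.39))
   = 0.064516 / 0.39 = 0.1654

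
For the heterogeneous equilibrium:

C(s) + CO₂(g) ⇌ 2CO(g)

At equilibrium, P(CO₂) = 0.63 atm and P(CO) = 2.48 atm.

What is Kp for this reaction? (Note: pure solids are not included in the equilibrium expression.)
K_p = 9.763

Solid C is excluded.
Kp = P(CO)²/P(CO₂) = (2.48)²/0.63 = 6.15/0.63 = 9.763.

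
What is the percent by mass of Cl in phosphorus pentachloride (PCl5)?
Mass of Cl in formula = 35.45 × 5 = 177.25 g/mol
Molar mass = 208.22 g/mol
% Cl = (177.25/208.22) × 100% = 85.13%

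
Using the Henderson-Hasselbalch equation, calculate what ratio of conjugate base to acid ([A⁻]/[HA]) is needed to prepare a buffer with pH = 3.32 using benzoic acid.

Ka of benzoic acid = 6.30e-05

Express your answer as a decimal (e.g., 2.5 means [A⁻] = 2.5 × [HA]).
[A⁻]/[HA] = 0.132

pKa = −log(6.30e-05) = 4.2007. pH = pKa + log([A⁻]/[HA]). 3.32 = 4.2007 + log(ratio). log(ratio) = 3.32 − 4.2007 = -0.8807. ratio = 10^(-0.8807) = 0.132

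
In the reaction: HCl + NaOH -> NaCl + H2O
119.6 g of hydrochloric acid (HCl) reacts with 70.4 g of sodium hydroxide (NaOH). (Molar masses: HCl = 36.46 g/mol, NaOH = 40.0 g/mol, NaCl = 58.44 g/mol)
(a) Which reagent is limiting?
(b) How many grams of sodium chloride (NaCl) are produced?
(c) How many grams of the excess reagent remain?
(a) NaOH, (b) 102.9 g, (c) 55.43 g

Moles of HCl = 119.6 g ÷ 36.46 g/mol = 3.28031 mol
Moles of NaOH = 70.4 g ÷ 40.0 g/mol = 1.76 mol
Moles ÷ coefficient: HCl: 3.28031/1 = 3.28, NaOH: 1.76/1 = 1.76
(a) NaOH has the smaller value, so NaOH is the limiting reagent.
(b) Moles of NaCl = 1.76 mol NaOH × (1/1) = 1.76 mol; mass = 1.76 mol × 58.44 g/mol = 102.9 g
(c) HCl consumed = 1.76 × (1/1) = 1.76 mol; remaining = 3.28031 − 1.76 = 1.52031 mol; mass = 1.52031 mol × 36.46 g/mol = 55.43 g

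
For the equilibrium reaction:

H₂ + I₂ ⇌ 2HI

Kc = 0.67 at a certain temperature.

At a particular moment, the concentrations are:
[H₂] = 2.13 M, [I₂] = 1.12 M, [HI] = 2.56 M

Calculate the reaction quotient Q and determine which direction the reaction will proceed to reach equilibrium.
Q = 2.747, Q > K, reaction proceeds reverse (toward reactants)

Q = ([HI]^2) / ([H₂] × [I₂])
  = ((2.56)^2) / ((2.13)·(1.12)) = 6.5536/2.3856 = 2.747
Since Q = 2.747 > Kc = 0.67, the reaction proceeds reverse (toward reactants) to reach equilibrium.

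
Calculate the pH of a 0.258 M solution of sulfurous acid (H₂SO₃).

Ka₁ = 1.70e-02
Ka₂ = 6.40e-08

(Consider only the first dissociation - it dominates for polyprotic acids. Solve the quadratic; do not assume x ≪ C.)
pH = 1.23

x² + Ka₁·x − Ka₁·C = 0 with Ka₁ = 1.70e-02, C = 0.258.
x = (−Ka₁ + √(Ka₁² + 4·Ka₁·C))/2 = 5.8270e-02 M, so pH = 1.23.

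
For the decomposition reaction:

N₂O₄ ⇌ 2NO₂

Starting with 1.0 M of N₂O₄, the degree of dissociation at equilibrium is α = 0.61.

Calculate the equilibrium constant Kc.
K_c = 3.8164

x = α·[A]₀ = 0.61 × 1.0 = 0.61 M dissociated.
At eq: [N₂O₄] = 1.0 − 0.61 = 0.39 M; [NO₂] = 2x = 1.22 M.
Kc = [NO₂]²/[N₂O₄] = (1.22)²/0.39 = 3.816.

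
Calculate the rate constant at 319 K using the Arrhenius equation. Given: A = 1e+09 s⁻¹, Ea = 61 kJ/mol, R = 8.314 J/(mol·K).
1.03e-01 s⁻¹

k = A·exp(-Ea/(R·T)) = 1e+09·exp(-61000/(8.314·319)) = 1e+09·exp(-23.0001) = 1e+09·1.0261e-10 = 1.03e-01 s⁻¹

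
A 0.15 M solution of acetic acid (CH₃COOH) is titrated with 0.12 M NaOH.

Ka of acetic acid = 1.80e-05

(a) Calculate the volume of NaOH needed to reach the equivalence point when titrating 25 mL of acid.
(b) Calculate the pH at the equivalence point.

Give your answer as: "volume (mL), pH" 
V = 31.2 mL, pH = 8.78

(a) At equivalence: moles acid = moles base.
moles acid = 0.15 × 0.025 = 0.00375 mol; V_NaOH = 0.00375/0.12 = 0.03125 L = 31.2 mL.
(b) At equivalence, all acid → conjugate base A⁻ at [A⁻] = 0.00375/0.05625 = 0.06667 M.
Kb = Kw/Ka = 1.0e-14/1.80e-05 = 5.556e-10; [OH⁻] = √(Kb·[A⁻]) = 6.086e-06; pOH = 5.22; pH = 14 − pOH = 8.78.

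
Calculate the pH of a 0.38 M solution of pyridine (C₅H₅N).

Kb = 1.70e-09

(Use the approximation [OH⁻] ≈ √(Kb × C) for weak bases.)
pH = 9.41

[OH⁻] = √(Kb × C) = √(1.70e-09 × 0.38) = 2.5417e-05. pOH = 4.59, pH = 14 - pOH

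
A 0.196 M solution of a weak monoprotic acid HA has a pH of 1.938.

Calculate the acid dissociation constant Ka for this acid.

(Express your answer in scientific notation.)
K_a = 7.21e-04

[H⁺] = 10^(−pH) = 10^(−1.938) = 1.153e-02 M. For HA ⇌ H⁺ + A⁻, Ka = x²/(C − x) = (1.153e-02)²/(0.196 − 1.153e-02) = 7.21e-04.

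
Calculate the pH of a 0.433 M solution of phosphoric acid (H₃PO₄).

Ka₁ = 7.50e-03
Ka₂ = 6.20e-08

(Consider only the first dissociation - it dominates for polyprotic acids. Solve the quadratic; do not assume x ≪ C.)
pH = 1.27

x² + Ka₁·x − Ka₁·C = 0 with Ka₁ = 7.50e-03, C = 0.433.
x = (−Ka₁ + √(Ka₁² + 4·Ka₁·C))/2 = 5.3360e-02 M, so pH = 1.27.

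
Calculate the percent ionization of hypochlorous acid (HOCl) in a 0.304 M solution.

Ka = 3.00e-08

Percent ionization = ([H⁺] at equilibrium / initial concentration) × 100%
Percent ionization = 0.0314%

Let x = [H⁺]. Ka = x²/(C - x) ⇒ x² + (3.00e-08)x - (3.00e-08)(0.304) = 0. x = 9.5484e-05. Percent = (9.5484e-05/0.304) × 100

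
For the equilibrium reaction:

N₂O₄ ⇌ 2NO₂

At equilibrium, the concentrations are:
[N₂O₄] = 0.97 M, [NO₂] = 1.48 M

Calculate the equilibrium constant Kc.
K_c = 2.2581

Kc = ([NO₂]^2) / ([N₂O₄])
   = ((1.48)^2) / ((0.97))
   = 2.1904 / 0.97 = 2.2581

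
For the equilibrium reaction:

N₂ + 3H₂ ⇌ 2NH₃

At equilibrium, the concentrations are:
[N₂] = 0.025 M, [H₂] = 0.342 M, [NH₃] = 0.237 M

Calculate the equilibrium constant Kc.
K_c = 56.1666

Kc = ([NH₃]^2) / ([N₂] × [H₂]^3)
   = ((0.237)^2) / ((0.025)·(0.342)^3)
   = 0.056169 / 0.001 = 56.1666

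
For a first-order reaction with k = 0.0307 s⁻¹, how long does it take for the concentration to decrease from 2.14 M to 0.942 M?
26.73 s

From ln[A] = ln[A]₀ - k·t: t = ln([A]₀/[A])/k = ln(2.14/0.942)/0.0307 = ln(2.2718)/0.0307 = 0.8206/0.0307 = 26.73 s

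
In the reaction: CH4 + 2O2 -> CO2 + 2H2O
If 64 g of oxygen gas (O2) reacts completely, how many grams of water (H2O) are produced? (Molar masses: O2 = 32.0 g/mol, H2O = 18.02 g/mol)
Moles of O2 = 64 g ÷ 32.0 g/mol = 2 mol
Mole ratio: 2 mol H2O / 2 mol O2
Moles of H2O = 2 × (2/2) = 2 mol
Mass of H2O = 2 mol × 18.02 g/mol = 36.04 g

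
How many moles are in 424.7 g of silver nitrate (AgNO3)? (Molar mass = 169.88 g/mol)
Moles = 424.7 g ÷ 169.88 g/mol = 2.5 mol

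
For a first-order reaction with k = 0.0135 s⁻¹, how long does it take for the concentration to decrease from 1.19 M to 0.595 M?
51.34 s

From ln[A] = ln[A]₀ - k·t: t = ln([A]₀/[A])/k = ln(1.19/0.595)/0.0135 = ln(2.0000)/0.0135 = 0.6931/0.0135 = 51.34 s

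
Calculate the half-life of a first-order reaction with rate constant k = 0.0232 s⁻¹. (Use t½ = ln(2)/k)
29.88 s

t½ = ln(2)/k = 0.6931/0.0232 = 29.88 s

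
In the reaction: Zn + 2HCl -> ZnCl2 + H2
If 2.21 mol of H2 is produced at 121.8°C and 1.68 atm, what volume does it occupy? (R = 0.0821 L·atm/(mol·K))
T = 121.8°C + 273.15 = 394.95 K
V = nRT/P = (2.21 × 0.0821 × 394.95) / 1.68
V = 42.65 L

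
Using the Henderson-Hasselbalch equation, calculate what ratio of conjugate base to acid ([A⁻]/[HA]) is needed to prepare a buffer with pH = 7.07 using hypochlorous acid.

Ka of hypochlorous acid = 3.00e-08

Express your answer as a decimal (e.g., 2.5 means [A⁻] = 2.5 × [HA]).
[A⁻]/[HA] = 0.352

pKa = −log(3.00e-08) = 7.5229. pH = pKa + log([A⁻]/[HA]). 7.07 = 7.5229 + log(ratio). log(ratio) = 7.07 − 7.5229 = -0.4529. ratio = 10^(-0.4529) = 0.352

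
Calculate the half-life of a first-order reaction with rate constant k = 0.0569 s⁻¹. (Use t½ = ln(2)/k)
12.18 s

t½ = ln(2)/k = 0.6931/0.0569 = 12.18 s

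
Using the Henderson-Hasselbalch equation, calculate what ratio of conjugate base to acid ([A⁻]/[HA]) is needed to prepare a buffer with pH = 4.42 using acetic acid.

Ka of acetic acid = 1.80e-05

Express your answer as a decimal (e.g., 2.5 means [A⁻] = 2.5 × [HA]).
[A⁻]/[HA] = 0.473

pKa = −log(1.80e-05) = 4.7447. pH = pKa + log([A⁻]/[HA]). 4.42 = 4.7447 + log(ratio). log(ratio) = 4.42 − 4.7447 = -0.3247. ratio = 10^(-0.3247) = 0.473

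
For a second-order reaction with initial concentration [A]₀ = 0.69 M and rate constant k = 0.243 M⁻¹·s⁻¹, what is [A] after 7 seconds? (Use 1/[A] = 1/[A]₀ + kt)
0.3174 M

1/[A] = 1/[A]₀ + k·t = 1/0.69 + (0.243)·(7) = 1.4493 + 1.7010 = 3.1503
[A] = 1/3.1503 = 0.3174 M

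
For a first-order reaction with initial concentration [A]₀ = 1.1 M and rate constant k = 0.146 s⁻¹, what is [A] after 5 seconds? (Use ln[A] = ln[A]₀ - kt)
0.5301 M

ln[A] = ln[A]₀ - k·t = ln(1.1) - (0.146)·(5) = 0.0953 - 0.7300 = -0.6347
[A] = e^(-0.6347) = 0.5301 M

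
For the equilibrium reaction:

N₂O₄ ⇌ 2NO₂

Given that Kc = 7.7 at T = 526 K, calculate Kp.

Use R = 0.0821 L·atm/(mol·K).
K_p = 332.5214

Δn = (moles gaseous products) − (moles gaseous reactants) = 1
T = 526 K; RT = 0.0821 × 526 = 43.1846
Kp = Kc·(RT)^Δn = 7.7 × (43.1846)^1 = 7.7 × 43.1846 = 332.5214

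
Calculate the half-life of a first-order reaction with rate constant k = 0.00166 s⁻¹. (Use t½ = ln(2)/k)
417.56 s

t½ = ln(2)/k = 0.6931/0.00166 = 417.56 s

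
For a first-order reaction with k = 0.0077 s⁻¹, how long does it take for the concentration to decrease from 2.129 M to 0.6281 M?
158.53 s

From ln[A] = ln[A]₀ - k·t: t = ln([A]₀/[A])/k = ln(2.129/0.6281)/0.0077 = ln(3.3896)/0.0077 = 1.2207/0.0077 = 158.53 s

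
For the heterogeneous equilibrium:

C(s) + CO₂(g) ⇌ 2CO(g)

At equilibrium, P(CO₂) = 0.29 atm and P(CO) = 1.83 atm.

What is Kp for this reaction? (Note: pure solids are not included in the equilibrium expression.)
K_p = 11.548

Solid C is excluded.
Kp = P(CO)²/P(CO₂) = (1.83)²/0.29 = 3.349/0.29 = 11.548.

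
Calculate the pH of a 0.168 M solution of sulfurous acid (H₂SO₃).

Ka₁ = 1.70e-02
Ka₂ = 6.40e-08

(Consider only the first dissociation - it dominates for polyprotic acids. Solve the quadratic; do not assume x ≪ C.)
pH = 1.34

x² + Ka₁·x − Ka₁·C = 0 with Ka₁ = 1.70e-02, C = 0.168.
x = (−Ka₁ + √(Ka₁² + 4·Ka₁·C))/2 = 4.5613e-02 M, so pH = 1.34.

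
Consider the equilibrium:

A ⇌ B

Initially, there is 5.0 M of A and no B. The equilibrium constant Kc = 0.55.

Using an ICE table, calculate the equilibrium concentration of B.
[B] = 1.774 M

ICE: [A] = 5.0 − x, [B] = x.
Kc = x/(5.0 − x) = 0.55 ⇒ x = 0.55·5.0/(1 + 0.55) = 2.75/1.55 = 1.774.
[B] = x = 1.774 M.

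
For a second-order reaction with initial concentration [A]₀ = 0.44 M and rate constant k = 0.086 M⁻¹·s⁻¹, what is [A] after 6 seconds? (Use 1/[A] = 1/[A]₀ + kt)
0.3586 M

1/[A] = 1/[A]₀ + k·t = 1/0.44 + (0.086)·(6) = 2.2727 + 0.5160 = 2.7887
[A] = 1/2.7887 = 0.3586 M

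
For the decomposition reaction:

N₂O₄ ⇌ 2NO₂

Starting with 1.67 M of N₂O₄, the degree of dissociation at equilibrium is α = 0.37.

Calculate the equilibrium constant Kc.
K_c = 1.4516

x = α·[A]₀ = 0.37 × 1.67 = 0.6179 M dissociated.
At eq: [N₂O₄] = 1.67 − 0.6179 = 1.052 M; [NO₂] = 2x = 1.236 M.
Kc = [NO₂]²/[N₂O₄] = (1.236)²/1.052 = 1.452.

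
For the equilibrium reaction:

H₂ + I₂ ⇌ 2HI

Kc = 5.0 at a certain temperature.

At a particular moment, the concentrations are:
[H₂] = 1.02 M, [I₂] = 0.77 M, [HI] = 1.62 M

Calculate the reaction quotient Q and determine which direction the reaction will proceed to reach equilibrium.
Q = 3.341, Q < K, reaction proceeds forward (toward products)

Q = ([HI]^2) / ([H₂] × [I₂])
  = ((1.62)^2) / ((1.02)·(0.77)) = 2.6244/0.7854 = 3.341
Since Q = 3.341 < Kc = 5.0, the reaction proceeds forward (toward products) to reach equilibrium.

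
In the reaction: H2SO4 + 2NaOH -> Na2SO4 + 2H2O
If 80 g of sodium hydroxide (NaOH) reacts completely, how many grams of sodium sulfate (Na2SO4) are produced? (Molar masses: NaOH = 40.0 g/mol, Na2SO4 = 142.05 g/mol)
Moles of NaOH = 80 g ÷ 40.0 g/mol = 2 mol
Mole ratio: 1 mol Na2SO4 / 2 mol NaOH
Moles of Na2SO4 = 2 × (1/2) = 1 mol
Mass of Na2SO4 = 1 mol × 142.05 g/mol = 142.1 g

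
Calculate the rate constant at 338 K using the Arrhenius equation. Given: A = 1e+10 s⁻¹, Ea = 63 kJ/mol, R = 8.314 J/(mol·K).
1.83e+00 s⁻¹

k = A·exp(-Ea/(R·T)) = 1e+10·exp(-63000/(8.314·338)) = 1e+10·exp(-22.4189) = 1e+10·1.8349e-10 = 1.83e+00 s⁻¹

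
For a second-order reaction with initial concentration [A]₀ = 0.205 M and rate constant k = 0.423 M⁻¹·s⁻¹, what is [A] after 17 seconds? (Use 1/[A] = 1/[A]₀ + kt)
0.0829 M

1/[A] = 1/[A]₀ + k·t = 1/0.205 + (0.423)·(17) = 4.8780 + 7.1910 = 12.0690
[A] = 1/12.0690 = 0.0829 M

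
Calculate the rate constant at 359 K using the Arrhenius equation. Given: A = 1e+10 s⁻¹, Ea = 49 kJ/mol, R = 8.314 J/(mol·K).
7.42e+02 s⁻¹

k = A·exp(-Ea/(R·T)) = 1e+10·exp(-49000/(8.314·359)) = 1e+10·exp(-16.4169) = 1e+10·7.4169e-08 = 7.42e+02 s⁻¹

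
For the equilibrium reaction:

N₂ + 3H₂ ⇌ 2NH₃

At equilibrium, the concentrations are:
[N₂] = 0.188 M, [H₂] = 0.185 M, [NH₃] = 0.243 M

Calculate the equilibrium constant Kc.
K_c = 49.6066

Kc = ([NH₃]^2) / ([N₂] × [H₂]^3)
   = ((0.243)^2) / ((0.188)·(0.185)^3)
   = 0.059049 / 0.0011903 = 49.6066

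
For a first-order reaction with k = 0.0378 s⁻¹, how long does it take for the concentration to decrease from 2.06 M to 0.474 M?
38.87 s

From ln[A] = ln[A]₀ - k·t: t = ln([A]₀/[A])/k = ln(2.06/0.474)/0.0378 = ln(4.3460)/0.0378 = 1.4693/0.0378 = 38.87 s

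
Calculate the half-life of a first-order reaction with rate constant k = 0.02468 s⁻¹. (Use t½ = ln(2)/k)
28.09 s

t½ = ln(2)/k = 0.6931/0.02468 = 28.09 s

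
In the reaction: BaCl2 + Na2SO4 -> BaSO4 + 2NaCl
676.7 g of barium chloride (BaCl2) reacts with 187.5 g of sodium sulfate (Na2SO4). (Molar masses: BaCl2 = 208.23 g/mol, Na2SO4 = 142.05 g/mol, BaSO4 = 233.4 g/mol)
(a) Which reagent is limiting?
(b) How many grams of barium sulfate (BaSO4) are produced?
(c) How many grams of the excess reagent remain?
(a) Na2SO4, (b) 308.1 g, (c) 401.8 g

Moles of BaCl2 = 676.7 g ÷ 208.23 g/mol = 3.24977 mol
Moles of Na2SO4 = 187.5 g ÷ 142.05 g/mol = 1.31996 mol
Moles ÷ coefficient: BaCl2: 3.24977/1 = 3.25, Na2SO4: 1.31996/1 = 1.32
(a) Na2SO4 has the smaller value, so Na2SO4 is the limiting reagent.
(b) Moles of BaSO4 = 1.31996 mol Na2SO4 × (1/1) = 1.31996 mol; mass = 1.31996 mol × 233.4 g/mol = 308.1 g
(c) BaCl2 consumed = 1.31996 × (1/1) = 1.31996 mol; remaining = 3.24977 − 1.31996 = 1.92981 mol; mass = 1.92981 mol × 208.23 g/mol = 401.8 g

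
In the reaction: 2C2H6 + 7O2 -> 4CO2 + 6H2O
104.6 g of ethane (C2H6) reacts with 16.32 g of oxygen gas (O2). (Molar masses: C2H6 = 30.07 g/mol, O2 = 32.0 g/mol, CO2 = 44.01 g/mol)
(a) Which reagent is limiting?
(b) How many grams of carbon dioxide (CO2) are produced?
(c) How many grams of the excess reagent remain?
(a) O2, (b) 12.83 g, (c) 100.2 g

Moles of C2H6 = 104.6 g ÷ 30.07 g/mol = 3.47855 mol
Moles of O2 = 16.32 g ÷ 32.0 g/mol = 0.51 mol
Moles ÷ coefficient: C2H6: 3.47855/2 = 1.739, O2: 0.51/7 = 0.07286
(a) O2 has the smaller value, so O2 is the limiting reagent.
(b) Moles of CO2 = 0.51 mol O2 × (4/7) = 0.291429 mol; mass = 0.291429 mol × 44.01 g/mol = 12.83 g
(c) C2H6 consumed = 0.51 × (2/7) = 0.145714 mol; remaining = 3.47855 − 0.145714 = 3.33284 mol; mass = 3.33284 mol × 30.07 g/mol = 100.2 g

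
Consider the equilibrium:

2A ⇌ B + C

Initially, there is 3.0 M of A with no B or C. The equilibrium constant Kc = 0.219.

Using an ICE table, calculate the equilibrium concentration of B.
[B] = 0.725 M

ICE: [A] = 3.0 − 2x, [B] = [C] = x.
Kc = x²/(3.0 − 2x)² = 0.219 ⇒ √Kc = x/(3.0 − 2x).
x = √0.219·3.0/(1 + 2√0.219) = 0.46797·3.0/1.9359 = 0.72519.
[B] = x = 0.725 M.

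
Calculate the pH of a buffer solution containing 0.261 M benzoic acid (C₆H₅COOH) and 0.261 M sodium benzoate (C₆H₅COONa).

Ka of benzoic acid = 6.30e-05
pH = 4.20

pKa = -log(6.30e-05) = 4.20. pH = pKa + log([A⁻]/[HA]) = 4.20 + log(0.261/0.261)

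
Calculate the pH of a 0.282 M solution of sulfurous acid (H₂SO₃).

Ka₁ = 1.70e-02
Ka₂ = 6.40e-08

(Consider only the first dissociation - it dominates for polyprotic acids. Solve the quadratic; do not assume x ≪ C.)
pH = 1.21

x² + Ka₁·x − Ka₁·C = 0 with Ka₁ = 1.70e-02, C = 0.282.
x = (−Ka₁ + √(Ka₁² + 4·Ka₁·C))/2 = 6.1259e-02 M, so pH = 1.21.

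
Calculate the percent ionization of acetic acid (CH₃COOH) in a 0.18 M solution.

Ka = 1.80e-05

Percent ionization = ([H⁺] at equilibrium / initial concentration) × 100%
Percent ionization = 0.995%

Let x = [H⁺]. Ka = x²/(C - x) ⇒ x² + (1.80e-05)x - (1.80e-05)(0.18) = 0. x = 1.7910e-03. Percent = (1.7910e-03/0.18) × 100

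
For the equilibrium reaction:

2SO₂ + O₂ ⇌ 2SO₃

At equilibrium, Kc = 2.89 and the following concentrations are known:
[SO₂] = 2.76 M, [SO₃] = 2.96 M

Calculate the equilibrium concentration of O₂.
[O₂] = 0.3980 M

Kc = ([SO₃]^2) / ([SO₂]^2 × [O₂]) = 2.89
[O₂]^1 = (product terms)/(Kc · other reactant terms) = 8.7616 / (2.89 · 7.6176) = 0.39799
[O₂] = 0.3980 M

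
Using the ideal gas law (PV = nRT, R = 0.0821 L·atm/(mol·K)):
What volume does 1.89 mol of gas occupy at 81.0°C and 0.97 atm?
T = 81.0°C + 273.15 = 354.15 K
V = nRT/P = (1.89 × 0.0821 × 354.15) / 0.97
V = 56.65 L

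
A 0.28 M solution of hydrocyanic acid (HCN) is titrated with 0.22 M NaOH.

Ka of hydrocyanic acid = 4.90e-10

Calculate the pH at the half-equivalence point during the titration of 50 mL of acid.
pH = pKa = 9.31

At the half-equivalence point, [HA] = [A⁻], so by Henderson–Hasselbalch pH = pKa + log(1) = pKa.
pKa = −log(4.90e-10) = 9.31.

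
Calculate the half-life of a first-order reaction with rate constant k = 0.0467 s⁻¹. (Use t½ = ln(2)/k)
14.84 s

t½ = ln(2)/k = 0.6931/0.0467 = 14.84 s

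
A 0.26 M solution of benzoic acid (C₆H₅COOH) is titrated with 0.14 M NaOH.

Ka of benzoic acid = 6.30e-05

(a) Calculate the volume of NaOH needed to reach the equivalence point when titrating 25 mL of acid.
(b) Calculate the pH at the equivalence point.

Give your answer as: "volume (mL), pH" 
V = 46.4 mL, pH = 8.58

(a) At equivalence: moles acid = moles base.
moles acid = 0.26 × 0.025 = 0.0065 mol; V_NaOH = 0.0065/0.14 = 0.04643 L = 46.4 mL.
(b) At equivalence, all acid → conjugate base A⁻ at [A⁻] = 0.0065/0.07143 = 0.091 M.
Kb = Kw/Ka = 1.0e-14/6.30e-05 = 1.587e-10; [OH⁻] = √(Kb·[A⁻]) = 3.801e-06; pOH = 5.42; pH = 14 − pOH = 8.58.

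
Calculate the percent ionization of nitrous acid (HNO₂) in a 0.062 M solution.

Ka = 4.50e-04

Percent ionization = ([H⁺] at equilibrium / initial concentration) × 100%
Percent ionization = 8.16%

Let x = [H⁺]. Ka = x²/(C - x) ⇒ x² + (4.50e-04)x - (4.50e-04)(0.062) = 0. x = 5.0618e-03. Percent = (5.0618e-03/0.062) × 100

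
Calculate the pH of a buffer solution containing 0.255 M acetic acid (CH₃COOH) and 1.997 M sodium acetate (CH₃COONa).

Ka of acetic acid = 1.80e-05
pH = 5.64

pKa = -log(1.80e-05) = 4.74. pH = pKa + log([A⁻]/[HA]) = 4.74 + log(1.997/0.255)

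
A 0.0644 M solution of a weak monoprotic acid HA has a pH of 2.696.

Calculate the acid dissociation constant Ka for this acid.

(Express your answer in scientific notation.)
K_a = 6.50e-05

[H⁺] = 10^(−pH) = 10^(−2.696) = 2.014e-03 M. For HA ⇌ H⁺ + A⁻, Ka = x²/(C − x) = (2.014e-03)²/(0.0644 − 2.014e-03) = 6.50e-05.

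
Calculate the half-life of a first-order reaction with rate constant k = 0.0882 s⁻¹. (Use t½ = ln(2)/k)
7.86 s

t½ = ln(2)/k = 0.6931/0.0882 = 7.86 s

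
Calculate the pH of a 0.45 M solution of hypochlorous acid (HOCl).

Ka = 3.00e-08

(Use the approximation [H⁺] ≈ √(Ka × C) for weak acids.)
pH = 3.93

[H⁺] = √(Ka × C) = √(3.00e-08 × 0.45) = 1.1619e-04. pH = -log(1.1619e-04)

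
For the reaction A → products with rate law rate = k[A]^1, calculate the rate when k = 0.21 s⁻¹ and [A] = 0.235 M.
0.04935 M/s

rate = k·[A]^1 = 0.21·(0.235)^1 = 0.21·0.235 = 0.04935 M/s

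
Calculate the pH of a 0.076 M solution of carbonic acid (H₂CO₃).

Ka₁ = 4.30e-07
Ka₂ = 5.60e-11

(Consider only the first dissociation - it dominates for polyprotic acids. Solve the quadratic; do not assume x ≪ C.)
pH = 3.74

x² + Ka₁·x − Ka₁·C = 0 with Ka₁ = 4.30e-07, C = 0.076.
x = (−Ka₁ + √(Ka₁² + 4·Ka₁·C))/2 = 1.8056e-04 M, so pH = 3.74.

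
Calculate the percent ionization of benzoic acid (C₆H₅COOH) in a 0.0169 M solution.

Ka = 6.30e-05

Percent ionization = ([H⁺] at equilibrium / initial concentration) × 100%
Percent ionization = 5.92%

Let x = [H⁺]. Ka = x²/(C - x) ⇒ x² + (6.30e-05)x - (6.30e-05)(0.0169) = 0. x = 1.0008e-03. Percent = (1.0008e-03/0.0169) × 100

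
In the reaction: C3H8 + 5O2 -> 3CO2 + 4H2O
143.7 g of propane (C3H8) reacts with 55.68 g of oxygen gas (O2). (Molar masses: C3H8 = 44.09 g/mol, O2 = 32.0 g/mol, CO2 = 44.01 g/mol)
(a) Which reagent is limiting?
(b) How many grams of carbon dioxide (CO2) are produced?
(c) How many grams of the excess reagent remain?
(a) O2, (b) 45.95 g, (c) 128.4 g

Moles of C3H8 = 143.7 g ÷ 44.09 g/mol = 3.25924 mol
Moles of O2 = 55.68 g ÷ 32.0 g/mol = 1.74 mol
Moles ÷ coefficient: C3H8: 3.25924/1 = 3.259, O2: 1.74/5 = 0.348
(a) O2 has the smaller value, so O2 is the limiting reagent.
(b) Moles of CO2 = 1.74 mol O2 × (3/5) = 1.044 mol; mass = 1.044 mol × 44.01 g/mol = 45.95 g
(c) C3H8 consumed = 1.74 × (1/5) = 0.348 mol; remaining = 3.25924 − 0.348 = 2.91124 mol; mass = 2.91124 mol × 44.09 g/mol = 128.4 g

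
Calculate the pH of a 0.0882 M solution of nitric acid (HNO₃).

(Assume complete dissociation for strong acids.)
pH = 1.05

[H⁺] = 0.0882 M for strong acid. pH = -log[H⁺] = -log(0.0882)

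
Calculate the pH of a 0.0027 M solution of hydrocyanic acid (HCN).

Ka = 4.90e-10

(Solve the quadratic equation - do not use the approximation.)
pH = 5.94

x² + Ka×x - Ka×C = 0. Using quadratic formula: [H⁺] = 1.1500e-06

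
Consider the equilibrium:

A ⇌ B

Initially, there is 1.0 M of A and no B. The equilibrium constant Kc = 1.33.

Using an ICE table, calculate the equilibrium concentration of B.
[B] = 0.571 M

ICE: [A] = 1.0 − x, [B] = x.
Kc = x/(1.0 − x) = 1.33 ⇒ x = 1.33·1.0/(1 + 1.33) = 1.33/2.33 = 0.5708.
[B] = x = 0.571 M.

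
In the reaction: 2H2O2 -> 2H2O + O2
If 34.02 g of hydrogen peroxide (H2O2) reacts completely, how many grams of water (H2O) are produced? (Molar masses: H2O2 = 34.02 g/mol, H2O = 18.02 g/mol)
Moles of H2O2 = 34.02 g ÷ 34.02 g/mol = 1 mol
Mole ratio: 2 mol H2O / 2 mol H2O2
Moles of H2O = 1 × (2/2) = 1 mol
Mass of H2O = 1 mol × 18.02 g/mol = 18.02 g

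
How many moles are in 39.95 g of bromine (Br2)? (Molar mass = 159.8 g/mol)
Moles = 39.95 g ÷ 159.8 g/mol = 0.25 mol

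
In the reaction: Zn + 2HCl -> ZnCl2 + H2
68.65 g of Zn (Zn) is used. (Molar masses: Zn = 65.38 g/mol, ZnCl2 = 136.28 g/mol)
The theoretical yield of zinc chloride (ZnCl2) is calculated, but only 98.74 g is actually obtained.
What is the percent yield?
Moles of Zn = 68.65 g ÷ 65.38 g/mol = 1.05002 mol
Mole ratio: 1 mol ZnCl2 / 1 mol Zn
Moles of ZnCl2 = 1.05002 × (1/1) = 1.05002 mol
Theoretical yield = 1.05002 mol × 136.28 g/mol = 143.1 g
Actual yield = 98.74 g
Percent yield = (98.74 / 143.1) × 100% = 69.0%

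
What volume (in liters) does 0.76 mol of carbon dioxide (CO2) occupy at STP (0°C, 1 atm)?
At STP, 1 mol of gas occupies 22.4 L
Volume = 0.76 mol × 22.4 L/mol = 17.02 L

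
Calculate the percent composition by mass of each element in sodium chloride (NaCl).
Na: 39.34%, Cl: 60.66%

Molar mass of NaCl = 58.44 g/mol
% Na = (1 × 22.99) / 58.44 × 100% = 22.99 / 58.44 × 100% = 39.34%
% Cl = (1 × 35.45) / 58.44 × 100% = 35.45 / 58.44 × 100% = 60.66%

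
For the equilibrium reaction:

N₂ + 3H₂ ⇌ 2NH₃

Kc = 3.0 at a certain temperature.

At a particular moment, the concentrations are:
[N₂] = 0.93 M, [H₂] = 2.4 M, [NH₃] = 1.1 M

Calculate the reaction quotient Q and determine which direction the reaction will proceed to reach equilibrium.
Q = 0.094, Q < K, reaction proceeds forward (toward products)

Q = ([NH₃]^2) / ([N₂] × [H₂]^3)
  = ((1.1)^2) / ((0.93)·(2.4)^3) = 1.21/12.856 = 0.09412
Since Q = 0.09412 < Kc = 3.0, the reaction proceeds forward (toward products) to reach equilibrium.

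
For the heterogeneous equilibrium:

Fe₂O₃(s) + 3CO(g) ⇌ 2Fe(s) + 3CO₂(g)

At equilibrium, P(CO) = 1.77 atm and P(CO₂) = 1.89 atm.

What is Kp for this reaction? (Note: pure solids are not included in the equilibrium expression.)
K_p = 1.217

Solids (Fe₂O₃, Fe) are excluded.
Kp = P(CO₂)³/P(CO)³ = (1.89)³/(1.77)³ = 6.751/5.545 = 1.217.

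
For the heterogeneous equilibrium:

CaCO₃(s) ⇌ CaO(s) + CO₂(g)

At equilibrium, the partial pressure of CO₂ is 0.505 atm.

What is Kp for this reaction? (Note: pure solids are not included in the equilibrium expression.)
K_p = 0.505

Solids (CaCO₃, CaO) have activity 1 and are excluded.
Kp = P(CO₂) = 0.505.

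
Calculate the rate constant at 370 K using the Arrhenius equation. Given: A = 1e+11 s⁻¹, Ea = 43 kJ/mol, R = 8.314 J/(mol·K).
8.50e+04 s⁻¹

k = A·exp(-Ea/(R·T)) = 1e+11·exp(-43000/(8.314·370)) = 1e+11·exp(-13.9784) = 1e+11·8.4971e-07 = 8.50e+04 s⁻¹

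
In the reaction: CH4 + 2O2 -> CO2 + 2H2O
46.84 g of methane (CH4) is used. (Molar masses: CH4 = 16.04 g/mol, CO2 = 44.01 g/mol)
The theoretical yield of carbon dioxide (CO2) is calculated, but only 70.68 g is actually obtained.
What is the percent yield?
Moles of CH4 = 46.84 g ÷ 16.04 g/mol = 2.9202 mol
Mole ratio: 1 mol CO2 / 1 mol CH4
Moles of CO2 = 2.9202 × (1/1) = 2.9202 mol
Theoretical yield = 2.9202 mol × 44.01 g/mol = 128.52 g
Actual yield = 70.68 g
Percent yield = (70.68 / 128.52) × 100% = 55.0%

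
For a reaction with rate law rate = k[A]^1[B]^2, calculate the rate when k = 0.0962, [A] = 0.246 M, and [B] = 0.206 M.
0.001004 M/s

rate = k·[A]^1·[B]^2 = 0.0962·(0.246)^1·(0.206)^2 = 0.0962·0.246·0.042436 = 0.001004 M/s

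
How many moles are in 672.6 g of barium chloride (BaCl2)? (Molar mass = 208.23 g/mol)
Moles = 672.6 g ÷ 208.23 g/mol = 3.23 mol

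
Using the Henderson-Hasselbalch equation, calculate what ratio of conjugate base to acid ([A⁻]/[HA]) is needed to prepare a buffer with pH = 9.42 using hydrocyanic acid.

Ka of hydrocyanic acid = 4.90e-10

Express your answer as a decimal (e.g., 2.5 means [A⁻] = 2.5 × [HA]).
[A⁻]/[HA] = 1.289

pKa = −log(4.90e-10) = 9.3098. pH = pKa + log([A⁻]/[HA]). 9.42 = 9.3098 + log(ratio). log(ratio) = 9.42 − 9.3098 = 0.1102. ratio = 10^(0.1102) = 1.289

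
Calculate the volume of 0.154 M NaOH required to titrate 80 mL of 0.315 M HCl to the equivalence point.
V_{base} = 163.6 mL

At equivalence: moles acid = moles base.
moles HCl = 0.315 M × 0.08 L = 0.0252 mol
V_NaOH = 0.0252 mol ÷ 0.154 M = 0.1636 L = 163.6 mL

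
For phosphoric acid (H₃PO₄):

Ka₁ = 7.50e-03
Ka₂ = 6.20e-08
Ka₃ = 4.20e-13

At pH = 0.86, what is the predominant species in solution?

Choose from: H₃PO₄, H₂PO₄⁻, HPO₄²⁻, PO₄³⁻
H₃PO₄

pKa1 = 2.12, pKa2 = 7.21, pKa3 = 12.38. Each pKa is the crossover between adjacent species; pH = 0.86 lies in the region where H₃PO₄ predominates.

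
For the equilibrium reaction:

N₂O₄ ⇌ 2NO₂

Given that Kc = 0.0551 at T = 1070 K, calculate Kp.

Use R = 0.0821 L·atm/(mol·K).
K_p = 4.8404

Δn = (moles gaseous products) − (moles gaseous reactants) = 1
T = 1070 K; RT = 0.0821 × 1070 = 87.847
Kp = Kc·(RT)^Δn = 0.0551 × (87.847)^1 = 0.0551 × 87.847 = 4.8404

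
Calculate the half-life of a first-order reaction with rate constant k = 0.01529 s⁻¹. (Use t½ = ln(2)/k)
45.33 s

t½ = ln(2)/k = 0.6931/0.01529 = 45.33 s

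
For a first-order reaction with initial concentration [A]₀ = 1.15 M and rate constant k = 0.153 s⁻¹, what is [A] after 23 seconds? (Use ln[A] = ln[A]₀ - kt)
0.0341 M

ln[A] = ln[A]₀ - k·t = ln(1.15) - (0.153)·(23) = 0.1398 - 3.5190 = -3.3792
[A] = e^(-3.3792) = 0.0341 M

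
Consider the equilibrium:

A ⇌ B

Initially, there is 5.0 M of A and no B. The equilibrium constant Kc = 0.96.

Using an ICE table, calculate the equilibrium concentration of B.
[B] = 2.449 M

ICE: [A] = 5.0 − x, [B] = x.
Kc = x/(5.0 − x) = 0.96 ⇒ x = 0.96·5.0/(1 + 0.96) = 4.8/1.96 = 2.449.
[B] = x = 2.449 M.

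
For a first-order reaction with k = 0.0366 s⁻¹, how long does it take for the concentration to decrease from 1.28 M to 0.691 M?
16.84 s

From ln[A] = ln[A]₀ - k·t: t = ln([A]₀/[A])/k = ln(1.28/0.691)/0.0366 = ln(1.8524)/0.0366 = 0.6165/0.0366 = 16.84 s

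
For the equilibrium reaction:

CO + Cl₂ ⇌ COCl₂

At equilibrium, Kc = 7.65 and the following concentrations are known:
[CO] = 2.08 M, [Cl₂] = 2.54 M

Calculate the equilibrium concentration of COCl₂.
[COCl₂] = 40.4165 M

Kc = ([COCl₂]) / ([CO] × [Cl₂]) = 7.65
[COCl₂]^1 = Kc · (reactant terms)/(other product terms) = 7.65 · 5.2832 / 1 = 40.416
[COCl₂] = 40.4165 M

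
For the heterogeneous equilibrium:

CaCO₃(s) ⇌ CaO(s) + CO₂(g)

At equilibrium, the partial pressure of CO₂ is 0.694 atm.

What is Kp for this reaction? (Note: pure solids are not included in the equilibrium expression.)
K_p = 0.694

Solids (CaCO₃, CaO) have activity 1 and are excluded.
Kp = P(CO₂) = 0.694.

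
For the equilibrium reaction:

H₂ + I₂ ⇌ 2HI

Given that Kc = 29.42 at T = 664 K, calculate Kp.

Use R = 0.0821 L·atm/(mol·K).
K_p = 29.4200

Δn = (moles gaseous products) − (moles gaseous reactants) = 0
T = 664 K; RT = 0.0821 × 664 = 54.5144
Kp = Kc·(RT)^Δn = 29.42 × (54.5144)^0 = 29.42 × 1 = 29.4200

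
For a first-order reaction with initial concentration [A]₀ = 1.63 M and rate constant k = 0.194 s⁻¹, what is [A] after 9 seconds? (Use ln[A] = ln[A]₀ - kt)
0.2844 M

ln[A] = ln[A]₀ - k·t = ln(1.63) - (0.194)·(9) = 0.4886 - 1.7460 = -1.2574
[A] = e^(-1.2574) = 0.2844 M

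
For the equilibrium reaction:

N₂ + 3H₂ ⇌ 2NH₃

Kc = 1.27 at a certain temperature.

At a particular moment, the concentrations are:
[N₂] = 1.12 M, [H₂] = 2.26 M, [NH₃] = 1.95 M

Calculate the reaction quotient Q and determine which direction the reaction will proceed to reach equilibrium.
Q = 0.294, Q < K, reaction proceeds forward (toward products)

Q = ([NH₃]^2) / ([N₂] × [H₂]^3)
  = ((1.95)^2) / ((1.12)·(2.26)^3) = 3.8025/12.928 = 0.2941
Since Q = 0.2941 < Kc = 1.27, the reaction proceeds forward (toward products) to reach equilibrium.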